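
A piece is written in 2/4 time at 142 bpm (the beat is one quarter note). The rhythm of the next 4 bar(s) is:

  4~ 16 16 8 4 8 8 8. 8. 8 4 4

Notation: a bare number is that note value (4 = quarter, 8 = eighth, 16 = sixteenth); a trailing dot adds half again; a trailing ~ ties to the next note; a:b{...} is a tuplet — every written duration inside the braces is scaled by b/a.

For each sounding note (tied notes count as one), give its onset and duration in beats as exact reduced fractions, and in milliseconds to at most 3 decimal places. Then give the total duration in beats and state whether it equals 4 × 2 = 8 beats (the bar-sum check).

1) 0.0ms=0b +528.169ms=5/4b
2) 528.169ms=5/4b +105.634ms=1/4b
3) 633.803ms=3/2b +211.268ms=1/2b
4) 845.07ms=2b +422.535ms=1b
5) 1267.606ms=3b +211.268ms=1/2b
6) 1478.873ms=7/2b +211.268ms=1/2b
7) 1690.141ms=4b +316.901ms=3/4b
8) 2007.042ms=19/4b +316.901ms=3/4b
9) 2323.944ms=11/2b +211.268ms=1/2b
10) 2535.211ms=6b +422.535ms=1b
11) 2957.746ms=7b +422.535ms=1b
Σ=8b of 8 (142bpm 2/4) — PASS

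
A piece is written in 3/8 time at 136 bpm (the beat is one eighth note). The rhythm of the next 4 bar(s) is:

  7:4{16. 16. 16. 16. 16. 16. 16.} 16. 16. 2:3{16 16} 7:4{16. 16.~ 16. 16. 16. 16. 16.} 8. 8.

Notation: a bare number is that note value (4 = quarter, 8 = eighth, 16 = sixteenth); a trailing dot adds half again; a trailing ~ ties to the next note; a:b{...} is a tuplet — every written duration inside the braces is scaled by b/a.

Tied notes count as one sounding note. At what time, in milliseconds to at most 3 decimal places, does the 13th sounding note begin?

note 13 onset = 45/7b = 2836.134ms

1. 0.0ms @ 0 + 189.076ms (3/7)
2. 189.076ms @ 3/7 + 189.076ms (3/7)
3. 378.151ms @ 6/7 + 189.076ms (3/7)
4. 567.227ms @ 9/7 + 189.076ms (3/7)
5. 756.303ms @ 12/7 + 189.076ms (3/7)
6. 945.378ms @ 15/7 + 189.076ms (3/7)
7. 1134.454ms @ 18/7 + 189.076ms (3/7)
8. 1323.529ms @ 3 + 330.882ms (3/4)
9. 1654.412ms @ 15/4 + 330.882ms (3/4)
10. 1985.294ms @ 9/2 + 330.882ms (3/4)
11. 2316.176ms @ 21/4 + 330.882ms (3/4)
12. 2647.059ms @ 6 + 189.076ms (3/7)
13. 2836.134ms @ 45/7 + 378.151ms (6/7)
14. 3214.286ms @ 51/7 + 189.076ms (3/7)
15. 3403.361ms @ 54/7 + 189.076ms (3/7)
16. 3592.437ms @ 57/7 + 189.076ms (3/7)
17. 3781.513ms @ 60/7 + 189.076ms (3/7)
18. 3970.588ms @ 9 + 661.765ms (3/2)
19. 4632.353ms @ 21/2 + 661.765ms (3/2)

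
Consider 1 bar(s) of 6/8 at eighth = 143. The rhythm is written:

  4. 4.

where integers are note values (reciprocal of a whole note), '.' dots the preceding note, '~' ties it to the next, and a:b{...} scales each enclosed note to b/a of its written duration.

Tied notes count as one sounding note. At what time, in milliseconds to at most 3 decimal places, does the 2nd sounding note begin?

1. 0.0ms @ 0 + 1258.741ms (3)
2. 1258.741ms @ 3 + 1258.741ms (3)

note 2 onset = 3b = 1258.741ms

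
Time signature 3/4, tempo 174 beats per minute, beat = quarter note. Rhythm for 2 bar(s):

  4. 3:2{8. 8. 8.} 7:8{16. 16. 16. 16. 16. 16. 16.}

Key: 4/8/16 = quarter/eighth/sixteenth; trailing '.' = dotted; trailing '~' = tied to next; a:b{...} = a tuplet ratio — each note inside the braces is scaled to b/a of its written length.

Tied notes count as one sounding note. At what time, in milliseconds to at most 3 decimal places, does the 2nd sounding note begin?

1. 0.0ms @ 0 + 517.241ms (3/2)
2. 517.241ms @ 3/2 + 172.414ms (1/2)
3. 689.655ms @ 2 + 172.414ms (1/2)
4. 862.069ms @ 5/2 + 172.414ms (1/2)
5. 1034.483ms @ 3 + 147.783ms (3/7)
6. 1182.266ms @ 24/7 + 147.783ms (3/7)
7. 1330.049ms @ 27/7 + 147.783ms (3/7)
8. 1477.833ms @ 30/7 + 147.783ms (3/7)
9. 1625.616ms @ 33/7 + 147.783ms (3/7)
10. 1773.399ms @ 36/7 + 147.783ms (3/7)
11. 1921.182ms @ 39/7 + 147.783ms (3/7)

note 2 onset = 3/2b = 517.241ms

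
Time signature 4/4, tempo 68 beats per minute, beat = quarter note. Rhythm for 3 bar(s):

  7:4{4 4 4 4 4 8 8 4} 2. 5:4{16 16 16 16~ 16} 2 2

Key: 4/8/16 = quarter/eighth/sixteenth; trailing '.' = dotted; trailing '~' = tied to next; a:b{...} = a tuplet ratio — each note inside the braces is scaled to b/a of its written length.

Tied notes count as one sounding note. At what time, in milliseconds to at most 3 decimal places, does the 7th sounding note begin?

1. 0.0ms @ 0 + 504.202ms (4/7)
2. 504.202ms @ 4/7 + 504.202ms (4/7)
3. 1008.403ms @ 8/7 + 504.202ms (4/7)
4. 1512.605ms @ 12/7 + 504.202ms (4/7)
5. 2016.807ms @ 16/7 + 504.202ms (4/7)
6. 2521.008ms @ 20/7 + 252.101ms (2/7)
7. 2773.109ms @ 22/7 + 252.101ms (2/7)
8. 3025.21ms @ 24/7 + 504.202ms (4/7)
9. 3529.412ms @ 4 + 2647.059ms (3)
10. 6176.471ms @ 7 + 176.471ms (1/5)
11. 6352.941ms @ 36/5 + 176.471ms (1/5)
12. 6529.412ms @ 37/5 + 176.471ms (1/5)
13. 6705.882ms @ 38/5 + 352.941ms (2/5)
14. 7058.824ms @ 8 + 1764.706ms (2)
15. 8823.529ms @ 10 + 1764.706ms (2)

note 7 onset = 22/7b = 2773.109ms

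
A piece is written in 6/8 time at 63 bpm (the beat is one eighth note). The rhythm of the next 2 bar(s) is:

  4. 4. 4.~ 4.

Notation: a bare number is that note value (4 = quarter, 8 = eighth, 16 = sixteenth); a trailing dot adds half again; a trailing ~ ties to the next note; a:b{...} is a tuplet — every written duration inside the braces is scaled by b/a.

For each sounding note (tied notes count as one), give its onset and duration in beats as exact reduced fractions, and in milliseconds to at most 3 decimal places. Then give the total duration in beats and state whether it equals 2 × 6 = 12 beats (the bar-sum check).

1) 0.0ms=0b +2857.143ms=3b
2) 2857.143ms=3b +2857.143ms=3b
3) 5714.286ms=6b +5714.286ms=6b
Σ=12b of 12 (63bpm 6/8) — PASS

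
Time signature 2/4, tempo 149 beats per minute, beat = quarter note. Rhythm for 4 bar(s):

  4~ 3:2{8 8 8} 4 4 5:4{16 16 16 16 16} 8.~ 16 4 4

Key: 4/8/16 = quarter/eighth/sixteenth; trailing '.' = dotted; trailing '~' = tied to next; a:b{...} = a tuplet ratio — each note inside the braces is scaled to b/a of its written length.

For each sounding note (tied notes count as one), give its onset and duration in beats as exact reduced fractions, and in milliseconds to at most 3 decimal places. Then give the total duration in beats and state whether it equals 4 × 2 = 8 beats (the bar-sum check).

1) 0.0ms=0b +536.913ms=4/3b
2) 536.913ms=4/3b +134.228ms=1/3b
3) 671.141ms=5/3b +134.228ms=1/3b
4) 805.369ms=2b +402.685ms=1b
5) 1208.054ms=3b +402.685ms=1b
6) 1610.738ms=4b +80.537ms=1/5b
7) 1691.275ms=21/5b +80.537ms=1/5b
8) 1771.812ms=22/5b +80.537ms=1/5b
9) 1852.349ms=23/5b +80.537ms=1/5b
10) 1932.886ms=24/5b +80.537ms=1/5b
11) 2013.423ms=5b +402.685ms=1b
12) 2416.107ms=6b +402.685ms=1b
13) 2818.792ms=7b +402.685ms=1b
Σ=8b of 8 (149bpm 2/4) — PASS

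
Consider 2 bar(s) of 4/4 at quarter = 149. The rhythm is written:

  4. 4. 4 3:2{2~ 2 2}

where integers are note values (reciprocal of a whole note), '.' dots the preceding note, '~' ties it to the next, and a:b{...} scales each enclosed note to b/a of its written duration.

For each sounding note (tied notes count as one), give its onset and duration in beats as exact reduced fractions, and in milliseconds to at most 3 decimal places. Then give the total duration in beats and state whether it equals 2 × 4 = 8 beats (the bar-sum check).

1) 0.0ms=0b +604.027ms=3/2b
2) 604.027ms=3/2b +604.027ms=3/2b
3) 1208.054ms=3b +402.685ms=1b
4) 1610.738ms=4b +1073.826ms=8/3b
5) 2684.564ms=20/3b +536.913ms=4/3b
Σ=8b of 8 (149bpm 4/4) — PASS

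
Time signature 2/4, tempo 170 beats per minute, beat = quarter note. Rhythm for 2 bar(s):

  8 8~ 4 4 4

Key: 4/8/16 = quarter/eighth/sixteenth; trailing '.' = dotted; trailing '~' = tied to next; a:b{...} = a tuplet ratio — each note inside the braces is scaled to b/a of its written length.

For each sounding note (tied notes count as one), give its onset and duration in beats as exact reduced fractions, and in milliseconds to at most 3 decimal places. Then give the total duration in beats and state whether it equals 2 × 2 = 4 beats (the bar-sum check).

1) 0.0ms=0b +176.471ms=1/2b
2) 176.471ms=1/2b +529.412ms=3/2b
3) 705.882ms=2b +352.941ms=1b
4) 1058.824ms=3b +352.941ms=1b
Σ=4b of 4 (170bpm 2/4) — PASS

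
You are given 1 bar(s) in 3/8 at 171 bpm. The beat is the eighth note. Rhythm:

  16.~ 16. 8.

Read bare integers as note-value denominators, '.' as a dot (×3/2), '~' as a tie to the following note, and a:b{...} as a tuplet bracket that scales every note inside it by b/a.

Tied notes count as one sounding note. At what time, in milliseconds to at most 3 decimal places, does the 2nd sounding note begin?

1. 0.0ms @ 0 + 526.316ms (3/2)
2. 526.316ms @ 3/2 + 526.316ms (3/2)

note 2 onset = 3/2b = 526.316ms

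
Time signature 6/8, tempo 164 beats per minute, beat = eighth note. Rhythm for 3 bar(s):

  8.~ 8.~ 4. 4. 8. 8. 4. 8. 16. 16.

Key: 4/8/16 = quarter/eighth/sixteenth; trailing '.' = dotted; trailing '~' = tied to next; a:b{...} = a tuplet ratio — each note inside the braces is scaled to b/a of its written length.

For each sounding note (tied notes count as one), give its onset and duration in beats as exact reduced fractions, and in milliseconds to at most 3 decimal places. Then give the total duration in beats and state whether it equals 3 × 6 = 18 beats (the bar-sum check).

1) 0.0ms=0b +2195.122ms=6b
2) 2195.122ms=6b +1097.561ms=3b
3) 3292.683ms=9b +548.78ms=3/2b
4) 3841.463ms=21/2b +548.78ms=3/2b
5) 4390.244ms=12b +1097.561ms=3b
6) 5487.805ms=15b +548.78ms=3/2b
7) 6036.585ms=33/2b +274.39ms=3/4b
8) 6310.976ms=69/4b +274.39ms=3/4b
Σ=18b of 18 (164bpm 6/8) — PASS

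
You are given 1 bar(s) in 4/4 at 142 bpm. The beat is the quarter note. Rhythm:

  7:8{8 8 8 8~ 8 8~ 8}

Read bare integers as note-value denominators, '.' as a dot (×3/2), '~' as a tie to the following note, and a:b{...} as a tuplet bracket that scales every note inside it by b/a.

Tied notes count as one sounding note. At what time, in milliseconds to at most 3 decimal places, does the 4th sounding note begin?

note 4 onset = 12/7b = 724.346ms

1. 0.0ms @ 0 + 241.449ms (4/7)
2. 241.449ms @ 4/7 + 241.449ms (4/7)
3. 482.897ms @ 8/7 + 241.449ms (4/7)
4. 724.346ms @ 12/7 + 482.897ms (8/7)
5. 1207.243ms @ 20/7 + 482.897ms (8/7)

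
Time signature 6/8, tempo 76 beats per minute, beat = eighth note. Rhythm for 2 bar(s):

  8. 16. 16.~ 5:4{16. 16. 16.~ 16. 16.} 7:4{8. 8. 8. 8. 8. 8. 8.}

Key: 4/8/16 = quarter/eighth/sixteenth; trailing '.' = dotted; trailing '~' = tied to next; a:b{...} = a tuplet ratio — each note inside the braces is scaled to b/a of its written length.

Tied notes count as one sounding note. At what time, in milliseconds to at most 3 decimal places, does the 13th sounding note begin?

note 13 onset = 78/7b = 8796.992ms

1. 0.0ms @ 0 + 1184.211ms (3/2)
2. 1184.211ms @ 3/2 + 592.105ms (3/4)
3. 1776.316ms @ 9/4 + 1065.789ms (27/20)
4. 2842.105ms @ 18/5 + 473.684ms (3/5)
5. 3315.789ms @ 21/5 + 947.368ms (6/5)
6. 4263.158ms @ 27/5 + 473.684ms (3/5)
7. 4736.842ms @ 6 + 676.692ms (6/7)
8. 5413.534ms @ 48/7 + 676.692ms (6/7)
9. 6090.226ms @ 54/7 + 676.692ms (6/7)
10. 6766.917ms @ 60/7 + 676.692ms (6/7)
11. 7443.609ms @ 66/7 + 676.692ms (6/7)
12. 8120.301ms @ 72/7 + 676.692ms (6/7)
13. 8796.992ms @ 78/7 + 676.692ms (6/7)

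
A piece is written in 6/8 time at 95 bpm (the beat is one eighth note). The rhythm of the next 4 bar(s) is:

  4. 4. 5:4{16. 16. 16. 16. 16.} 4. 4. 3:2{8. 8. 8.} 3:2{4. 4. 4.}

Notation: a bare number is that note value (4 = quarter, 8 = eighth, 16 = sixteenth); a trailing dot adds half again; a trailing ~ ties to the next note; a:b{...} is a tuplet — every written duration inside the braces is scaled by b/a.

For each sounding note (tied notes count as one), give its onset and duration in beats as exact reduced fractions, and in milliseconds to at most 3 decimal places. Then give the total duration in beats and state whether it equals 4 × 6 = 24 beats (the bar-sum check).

1) 0.0ms=0b +1894.737ms=3b
2) 1894.737ms=3b +1894.737ms=3b
3) 3789.474ms=6b +378.947ms=3/5b
4) 4168.421ms=33/5b +378.947ms=3/5b
5) 4547.368ms=36/5b +378.947ms=3/5b
6) 4926.316ms=39/5b +378.947ms=3/5b
7) 5305.263ms=42/5b +378.947ms=3/5b
8) 5684.211ms=9b +1894.737ms=3b
9) 7578.947ms=12b +1894.737ms=3b
10) 9473.684ms=15b +631.579ms=1b
11) 10105.263ms=16b +631.579ms=1b
12) 10736.842ms=17b +631.579ms=1b
13) 11368.421ms=18b +1263.158ms=2b
14) 12631.579ms=20b +1263.158ms=2b
15) 13894.737ms=22b +1263.158ms=2b
Σ=24b of 24 (95bpm 6/8) — PASS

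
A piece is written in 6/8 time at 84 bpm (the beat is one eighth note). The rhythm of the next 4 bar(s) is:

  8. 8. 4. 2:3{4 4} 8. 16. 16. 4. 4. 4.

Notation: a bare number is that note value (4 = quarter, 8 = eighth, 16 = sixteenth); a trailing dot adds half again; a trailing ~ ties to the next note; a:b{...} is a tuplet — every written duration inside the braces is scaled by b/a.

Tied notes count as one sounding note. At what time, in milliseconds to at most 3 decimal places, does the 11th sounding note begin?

1. 0.0ms @ 0 + 1071.429ms (3/2)
2. 1071.429ms @ 3/2 + 1071.429ms (3/2)
3. 2142.857ms @ 3 + 2142.857ms (3)
4. 4285.714ms @ 6 + 2142.857ms (3)
5. 6428.571ms @ 9 + 2142.857ms (3)
6. 8571.429ms @ 12 + 1071.429ms (3/2)
7. 9642.857ms @ 27/2 + 535.714ms (3/4)
8. 10178.571ms @ 57/4 + 535.714ms (3/4)
9. 10714.286ms @ 15 + 2142.857ms (3)
10. 12857.143ms @ 18 + 2142.857ms (3)
11. 15000.0ms @ 21 + 2142.857ms (3)

note 11 onset = 21b = 15000.0ms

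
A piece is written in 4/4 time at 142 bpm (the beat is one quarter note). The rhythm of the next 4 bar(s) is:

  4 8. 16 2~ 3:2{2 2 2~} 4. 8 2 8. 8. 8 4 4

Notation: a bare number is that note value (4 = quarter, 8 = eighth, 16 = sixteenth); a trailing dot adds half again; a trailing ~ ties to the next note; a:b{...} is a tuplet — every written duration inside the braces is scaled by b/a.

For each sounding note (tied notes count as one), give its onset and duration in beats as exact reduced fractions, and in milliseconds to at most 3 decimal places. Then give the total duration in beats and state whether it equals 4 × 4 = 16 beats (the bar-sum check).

1) 0.0ms=0b +422.535ms=1b
2) 422.535ms=1b +316.901ms=3/4b
3) 739.437ms=7/4b +105.634ms=1/4b
4) 845.07ms=2b +1408.451ms=10/3b
5) 2253.521ms=16/3b +563.38ms=4/3b
6) 2816.901ms=20/3b +1197.183ms=17/6b
7) 4014.085ms=19/2b +211.268ms=1/2b
8) 4225.352ms=10b +845.07ms=2b
9) 5070.423ms=12b +316.901ms=3/4b
10) 5387.324ms=51/4b +316.901ms=3/4b
11) 5704.225ms=27/2b +211.268ms=1/2b
12) 5915.493ms=14b +422.535ms=1b
13) 6338.028ms=15b +422.535ms=1b
Σ=16b of 16 (142bpm 4/4) — PASS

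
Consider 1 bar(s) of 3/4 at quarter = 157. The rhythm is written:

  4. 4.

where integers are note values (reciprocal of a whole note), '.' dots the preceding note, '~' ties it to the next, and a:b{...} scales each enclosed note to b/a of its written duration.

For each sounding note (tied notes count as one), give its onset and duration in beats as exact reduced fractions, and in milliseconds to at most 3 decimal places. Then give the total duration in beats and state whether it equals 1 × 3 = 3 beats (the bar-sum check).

1) 0.0ms=0b +573.248ms=3/2b
2) 573.248ms=3/2b +573.248ms=3/2b
Σ=3b of 3 (157bpm 3/4) — PASS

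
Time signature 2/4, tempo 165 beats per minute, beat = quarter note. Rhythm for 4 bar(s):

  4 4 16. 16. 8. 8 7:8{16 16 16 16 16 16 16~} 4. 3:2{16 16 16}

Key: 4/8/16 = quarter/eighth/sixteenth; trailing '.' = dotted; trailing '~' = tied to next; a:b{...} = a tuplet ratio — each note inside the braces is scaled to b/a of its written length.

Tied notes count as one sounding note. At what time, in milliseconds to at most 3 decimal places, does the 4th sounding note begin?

note 4 onset = 19/8b = 863.636ms

1. 0.0ms @ 0 + 363.636ms (1)
2. 363.636ms @ 1 + 363.636ms (1)
3. 727.273ms @ 2 + 136.364ms (3/8)
4. 863.636ms @ 19/8 + 136.364ms (3/8)
5. 1000.0ms @ 11/4 + 272.727ms (3/4)
6. 1272.727ms @ 7/2 + 181.818ms (1/2)
7. 1454.545ms @ 4 + 103.896ms (2/7)
8. 1558.442ms @ 30/7 + 103.896ms (2/7)
9. 1662.338ms @ 32/7 + 103.896ms (2/7)
10. 1766.234ms @ 34/7 + 103.896ms (2/7)
11. 1870.13ms @ 36/7 + 103.896ms (2/7)
12. 1974.026ms @ 38/7 + 103.896ms (2/7)
13. 2077.922ms @ 40/7 + 649.351ms (25/14)
14. 2727.273ms @ 15/2 + 60.606ms (1/6)
15. 2787.879ms @ 23/3 + 60.606ms (1/6)
16. 2848.485ms @ 47/6 + 60.606ms (1/6)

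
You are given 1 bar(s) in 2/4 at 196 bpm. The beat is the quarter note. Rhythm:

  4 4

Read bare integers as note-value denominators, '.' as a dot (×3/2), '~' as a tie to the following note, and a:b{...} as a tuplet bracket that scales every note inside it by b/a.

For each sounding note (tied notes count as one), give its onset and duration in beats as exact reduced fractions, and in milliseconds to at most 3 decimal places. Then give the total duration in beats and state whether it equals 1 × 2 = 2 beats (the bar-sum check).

1) 0.0ms=0b +306.122ms=1b
2) 306.122ms=1b +306.122ms=1b
Σ=2b of 2 (196bpm 2/4) — PASS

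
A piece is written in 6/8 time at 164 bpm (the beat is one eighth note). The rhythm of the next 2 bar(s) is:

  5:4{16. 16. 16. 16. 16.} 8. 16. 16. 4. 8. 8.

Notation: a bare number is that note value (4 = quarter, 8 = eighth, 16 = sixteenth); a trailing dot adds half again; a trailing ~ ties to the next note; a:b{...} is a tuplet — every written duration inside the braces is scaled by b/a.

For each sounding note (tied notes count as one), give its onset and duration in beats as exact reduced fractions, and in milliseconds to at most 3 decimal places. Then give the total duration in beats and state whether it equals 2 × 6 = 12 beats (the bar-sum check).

1) 0.0ms=0b +219.512ms=3/5b
2) 219.512ms=3/5b +219.512ms=3/5b
3) 439.024ms=6/5b +219.512ms=3/5b
4) 658.537ms=9/5b +219.512ms=3/5b
5) 878.049ms=12/5b +219.512ms=3/5b
6) 1097.561ms=3b +548.78ms=3/2b
7) 1646.341ms=9/2b +274.39ms=3/4b
8) 1920.732ms=21/4b +274.39ms=3/4b
9) 2195.122ms=6b +1097.561ms=3b
10) 3292.683ms=9b +548.78ms=3/2b
11) 3841.463ms=21/2b +548.78ms=3/2b
Σ=12b of 12 (164bpm 6/8) — PASS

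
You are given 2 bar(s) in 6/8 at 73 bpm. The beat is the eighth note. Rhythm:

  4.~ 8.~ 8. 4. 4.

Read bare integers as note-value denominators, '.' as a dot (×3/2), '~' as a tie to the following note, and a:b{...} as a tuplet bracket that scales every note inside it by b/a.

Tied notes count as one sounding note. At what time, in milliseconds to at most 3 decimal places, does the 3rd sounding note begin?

1. 0.0ms @ 0 + 4931.507ms (6)
2. 4931.507ms @ 6 + 2465.753ms (3)
3. 7397.26ms @ 9 + 2465.753ms (3)

note 3 onset = 9b = 7397.26ms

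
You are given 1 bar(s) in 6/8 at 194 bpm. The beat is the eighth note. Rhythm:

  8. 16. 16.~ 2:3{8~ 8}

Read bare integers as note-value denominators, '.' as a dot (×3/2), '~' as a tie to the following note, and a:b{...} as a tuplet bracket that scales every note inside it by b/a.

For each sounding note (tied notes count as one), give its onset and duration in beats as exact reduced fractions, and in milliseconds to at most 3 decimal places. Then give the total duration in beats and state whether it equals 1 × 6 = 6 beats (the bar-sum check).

1) 0.0ms=0b +463.918ms=3/2b
2) 463.918ms=3/2b +231.959ms=3/4b
3) 695.876ms=9/4b +1159.794ms=15/4b
Σ=6b of 6 (194bpm 6/8) — PASS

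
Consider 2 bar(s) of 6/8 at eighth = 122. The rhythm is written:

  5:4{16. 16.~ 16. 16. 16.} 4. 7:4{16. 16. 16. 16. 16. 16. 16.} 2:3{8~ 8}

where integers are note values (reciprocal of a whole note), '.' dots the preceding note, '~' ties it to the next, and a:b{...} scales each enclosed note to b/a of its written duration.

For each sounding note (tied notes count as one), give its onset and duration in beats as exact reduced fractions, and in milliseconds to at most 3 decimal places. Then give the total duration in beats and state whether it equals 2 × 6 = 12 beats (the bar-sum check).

1) 0.0ms=0b +295.082ms=3/5b
2) 295.082ms=3/5b +590.164ms=6/5b
3) 885.246ms=9/5b +295.082ms=3/5b
4) 1180.328ms=12/5b +295.082ms=3/5b
5) 1475.41ms=3b +1475.41ms=3b
6) 2950.82ms=6b +210.773ms=3/7b
7) 3161.593ms=45/7b +210.773ms=3/7b
8) 3372.365ms=48/7b +210.773ms=3/7b
9) 3583.138ms=51/7b +210.773ms=3/7b
10) 3793.911ms=54/7b +210.773ms=3/7b
11) 4004.684ms=57/7b +210.773ms=3/7b
12) 4215.457ms=60/7b +210.773ms=3/7b
13) 4426.23ms=9b +1475.41ms=3b
Σ=12b of 12 (122bpm 6/8) — PASS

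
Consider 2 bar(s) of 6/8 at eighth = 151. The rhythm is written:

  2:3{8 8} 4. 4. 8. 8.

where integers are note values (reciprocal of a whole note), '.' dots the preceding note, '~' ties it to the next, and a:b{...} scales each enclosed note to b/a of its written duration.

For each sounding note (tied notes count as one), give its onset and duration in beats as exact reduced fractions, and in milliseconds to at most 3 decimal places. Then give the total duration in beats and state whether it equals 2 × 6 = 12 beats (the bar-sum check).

1) 0.0ms=0b +596.026ms=3/2b
2) 596.026ms=3/2b +596.026ms=3/2b
3) 1192.053ms=3b +1192.053ms=3b
4) 2384.106ms=6b +1192.053ms=3b
5) 3576.159ms=9b +596.026ms=3/2b
6) 4172.185ms=21/2b +596.026ms=3/2b
Σ=12b of 12 (151bpm 6/8) — PASS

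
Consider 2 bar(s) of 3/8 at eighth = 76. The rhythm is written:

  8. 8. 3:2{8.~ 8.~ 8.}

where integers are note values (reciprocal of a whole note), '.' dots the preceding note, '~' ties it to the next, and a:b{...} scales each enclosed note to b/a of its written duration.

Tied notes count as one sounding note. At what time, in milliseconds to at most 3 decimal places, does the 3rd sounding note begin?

note 3 onset = 3b = 2368.421ms

1. 0.0ms @ 0 + 1184.211ms (3/2)
2. 1184.211ms @ 3/2 + 1184.211ms (3/2)
3. 2368.421ms @ 3 + 2368.421ms (3)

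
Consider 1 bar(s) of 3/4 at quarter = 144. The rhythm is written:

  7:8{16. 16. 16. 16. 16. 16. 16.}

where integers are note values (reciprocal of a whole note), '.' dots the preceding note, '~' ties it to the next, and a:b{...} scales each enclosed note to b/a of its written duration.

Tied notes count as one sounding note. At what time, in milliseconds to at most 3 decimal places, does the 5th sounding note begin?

1. 0.0ms @ 0 + 178.571ms (3/7)
2. 178.571ms @ 3/7 + 178.571ms (3/7)
3. 357.143ms @ 6/7 + 178.571ms (3/7)
4. 535.714ms @ 9/7 + 178.571ms (3/7)
5. 714.286ms @ 12/7 + 178.571ms (3/7)
6. 892.857ms @ 15/7 + 178.571ms (3/7)
7. 1071.429ms @ 18/7 + 178.571ms (3/7)

note 5 onset = 12/7b = 714.286ms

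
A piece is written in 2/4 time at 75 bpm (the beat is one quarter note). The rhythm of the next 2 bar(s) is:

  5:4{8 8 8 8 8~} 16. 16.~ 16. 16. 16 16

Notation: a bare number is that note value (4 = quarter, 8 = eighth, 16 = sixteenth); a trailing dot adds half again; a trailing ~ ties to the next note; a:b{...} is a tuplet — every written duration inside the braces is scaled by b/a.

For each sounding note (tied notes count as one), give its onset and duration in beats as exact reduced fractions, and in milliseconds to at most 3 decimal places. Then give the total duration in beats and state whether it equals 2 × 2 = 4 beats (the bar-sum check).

1) 0.0ms=0b +320.0ms=2/5b
2) 320.0ms=2/5b +320.0ms=2/5b
3) 640.0ms=4/5b +320.0ms=2/5b
4) 960.0ms=6/5b +320.0ms=2/5b
5) 1280.0ms=8/5b +620.0ms=31/40b
6) 1900.0ms=19/8b +600.0ms=3/4b
7) 2500.0ms=25/8b +300.0ms=3/8b
8) 2800.0ms=7/2b +200.0ms=1/4b
9) 3000.0ms=15/4b +200.0ms=1/4b
Σ=4b of 4 (75bpm 2/4) — PASS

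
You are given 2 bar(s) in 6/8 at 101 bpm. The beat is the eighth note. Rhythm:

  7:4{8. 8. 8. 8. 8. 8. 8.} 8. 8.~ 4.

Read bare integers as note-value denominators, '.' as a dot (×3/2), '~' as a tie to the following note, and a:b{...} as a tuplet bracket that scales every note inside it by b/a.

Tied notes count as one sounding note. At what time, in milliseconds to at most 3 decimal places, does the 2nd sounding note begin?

1. 0.0ms @ 0 + 509.194ms (6/7)
2. 509.194ms @ 6/7 + 509.194ms (6/7)
3. 1018.388ms @ 12/7 + 509.194ms (6/7)
4. 1527.581ms @ 18/7 + 509.194ms (6/7)
5. 2036.775ms @ 24/7 + 509.194ms (6/7)
6. 2545.969ms @ 30/7 + 509.194ms (6/7)
7. 3055.163ms @ 36/7 + 509.194ms (6/7)
8. 3564.356ms @ 6 + 891.089ms (3/2)
9. 4455.446ms @ 15/2 + 2673.267ms (9/2)

note 2 onset = 6/7b = 509.194ms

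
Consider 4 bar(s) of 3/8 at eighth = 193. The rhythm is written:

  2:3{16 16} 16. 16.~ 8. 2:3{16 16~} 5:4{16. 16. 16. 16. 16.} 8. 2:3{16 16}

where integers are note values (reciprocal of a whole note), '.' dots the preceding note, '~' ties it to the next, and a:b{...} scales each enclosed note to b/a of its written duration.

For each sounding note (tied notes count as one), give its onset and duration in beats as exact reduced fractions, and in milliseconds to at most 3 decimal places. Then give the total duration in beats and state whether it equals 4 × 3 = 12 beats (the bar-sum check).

1) 0.0ms=0b +233.161ms=3/4b
2) 233.161ms=3/4b +233.161ms=3/4b
3) 466.321ms=3/2b +233.161ms=3/4b
4) 699.482ms=9/4b +699.482ms=9/4b
5) 1398.964ms=9/2b +233.161ms=3/4b
6) 1632.124ms=21/4b +419.689ms=27/20b
7) 2051.813ms=33/5b +186.528ms=3/5b
8) 2238.342ms=36/5b +186.528ms=3/5b
9) 2424.87ms=39/5b +186.528ms=3/5b
10) 2611.399ms=42/5b +186.528ms=3/5b
11) 2797.927ms=9b +466.321ms=3/2b
12) 3264.249ms=21/2b +233.161ms=3/4b
13) 3497.409ms=45/4b +233.161ms=3/4b
Σ=12b of 12 (193bpm 3/8) — PASS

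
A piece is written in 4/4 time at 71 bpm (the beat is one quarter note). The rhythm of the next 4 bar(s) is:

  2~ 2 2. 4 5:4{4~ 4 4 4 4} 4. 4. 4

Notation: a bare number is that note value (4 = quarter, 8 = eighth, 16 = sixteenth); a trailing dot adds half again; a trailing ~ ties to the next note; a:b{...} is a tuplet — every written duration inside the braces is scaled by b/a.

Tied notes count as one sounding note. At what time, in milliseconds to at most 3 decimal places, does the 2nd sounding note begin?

1. 0.0ms @ 0 + 3380.282ms (4)
2. 3380.282ms @ 4 + 2535.211ms (3)
3. 5915.493ms @ 7 + 845.07ms (1)
4. 6760.563ms @ 8 + 1352.113ms (8/5)
5. 8112.676ms @ 48/5 + 676.056ms (4/5)
6. 8788.732ms @ 52/5 + 676.056ms (4/5)
7. 9464.789ms @ 56/5 + 676.056ms (4/5)
8. 10140.845ms @ 12 + 1267.606ms (3/2)
9. 11408.451ms @ 27/2 + 1267.606ms (3/2)
10. 12676.056ms @ 15 + 845.07ms (1)

note 2 onset = 4b = 3380.282ms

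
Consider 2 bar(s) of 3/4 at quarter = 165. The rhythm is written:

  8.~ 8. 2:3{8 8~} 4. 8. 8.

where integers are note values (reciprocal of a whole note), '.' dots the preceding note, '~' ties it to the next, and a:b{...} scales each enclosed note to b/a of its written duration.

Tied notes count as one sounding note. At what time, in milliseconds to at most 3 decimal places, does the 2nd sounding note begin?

1. 0.0ms @ 0 + 545.455ms (3/2)
2. 545.455ms @ 3/2 + 272.727ms (3/4)
3. 818.182ms @ 9/4 + 818.182ms (9/4)
4. 1636.364ms @ 9/2 + 272.727ms (3/4)
5. 1909.091ms @ 21/4 + 272.727ms (3/4)

note 2 onset = 3/2b = 545.455ms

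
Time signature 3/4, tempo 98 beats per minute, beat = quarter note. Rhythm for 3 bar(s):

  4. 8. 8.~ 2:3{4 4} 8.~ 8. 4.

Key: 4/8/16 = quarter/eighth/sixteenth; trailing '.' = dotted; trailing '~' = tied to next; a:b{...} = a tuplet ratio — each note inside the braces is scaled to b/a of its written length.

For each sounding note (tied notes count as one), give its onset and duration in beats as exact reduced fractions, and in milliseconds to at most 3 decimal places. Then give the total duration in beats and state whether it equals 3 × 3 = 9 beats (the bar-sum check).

1) 0.0ms=0b +918.367ms=3/2b
2) 918.367ms=3/2b +459.184ms=3/4b
3) 1377.551ms=9/4b +1377.551ms=9/4b
4) 2755.102ms=9/2b +918.367ms=3/2b
5) 3673.469ms=6b +918.367ms=3/2b
6) 4591.837ms=15/2b +918.367ms=3/2b
Σ=9b of 9 (98bpm 3/4) — PASS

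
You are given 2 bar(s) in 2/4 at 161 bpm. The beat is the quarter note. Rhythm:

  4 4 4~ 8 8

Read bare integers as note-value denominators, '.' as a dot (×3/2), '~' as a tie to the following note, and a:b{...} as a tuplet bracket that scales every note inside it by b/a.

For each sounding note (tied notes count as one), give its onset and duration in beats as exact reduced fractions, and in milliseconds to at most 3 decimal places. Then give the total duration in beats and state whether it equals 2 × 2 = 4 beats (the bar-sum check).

1) 0.0ms=0b +372.671ms=1b
2) 372.671ms=1b +372.671ms=1b
3) 745.342ms=2b +559.006ms=3/2b
4) 1304.348ms=7/2b +186.335ms=1/2b
Σ=4b of 4 (161bpm 2/4) — PASS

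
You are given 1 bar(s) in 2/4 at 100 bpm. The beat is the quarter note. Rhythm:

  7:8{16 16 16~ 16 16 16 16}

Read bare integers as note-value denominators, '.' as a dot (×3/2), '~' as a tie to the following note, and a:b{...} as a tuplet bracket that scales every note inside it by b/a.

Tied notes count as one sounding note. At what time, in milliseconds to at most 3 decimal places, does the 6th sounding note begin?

1. 0.0ms @ 0 + 171.429ms (2/7)
2. 171.429ms @ 2/7 + 171.429ms (2/7)
3. 342.857ms @ 4/7 + 342.857ms (4/7)
4. 685.714ms @ 8/7 + 171.429ms (2/7)
5. 857.143ms @ 10/7 + 171.429ms (2/7)
6. 1028.571ms @ 12/7 + 171.429ms (2/7)

note 6 onset = 12/7b = 1028.571ms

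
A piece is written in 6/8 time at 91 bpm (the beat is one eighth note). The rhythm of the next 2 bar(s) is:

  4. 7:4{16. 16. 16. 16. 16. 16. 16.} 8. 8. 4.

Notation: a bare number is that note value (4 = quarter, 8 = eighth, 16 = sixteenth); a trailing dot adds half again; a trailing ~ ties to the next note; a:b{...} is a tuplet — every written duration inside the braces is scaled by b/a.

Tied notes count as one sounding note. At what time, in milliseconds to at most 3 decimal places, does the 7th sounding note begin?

note 7 onset = 36/7b = 3390.895ms

1. 0.0ms @ 0 + 1978.022ms (3)
2. 1978.022ms @ 3 + 282.575ms (3/7)
3. 2260.597ms @ 24/7 + 282.575ms (3/7)
4. 2543.171ms @ 27/7 + 282.575ms (3/7)
5. 2825.746ms @ 30/7 + 282.575ms (3/7)
6. 3108.32ms @ 33/7 + 282.575ms (3/7)
7. 3390.895ms @ 36/7 + 282.575ms (3/7)
8. 3673.469ms @ 39/7 + 282.575ms (3/7)
9. 3956.044ms @ 6 + 989.011ms (3/2)
10. 4945.055ms @ 15/2 + 989.011ms (3/2)
11. 5934.066ms @ 9 + 1978.022ms (3)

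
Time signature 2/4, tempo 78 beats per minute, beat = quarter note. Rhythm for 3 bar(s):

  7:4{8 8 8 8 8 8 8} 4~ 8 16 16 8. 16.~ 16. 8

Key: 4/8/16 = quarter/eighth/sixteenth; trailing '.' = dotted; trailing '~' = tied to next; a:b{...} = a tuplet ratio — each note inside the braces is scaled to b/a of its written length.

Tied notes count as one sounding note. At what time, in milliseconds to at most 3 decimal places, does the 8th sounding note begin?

1. 0.0ms @ 0 + 219.78ms (2/7)
2. 219.78ms @ 2/7 + 219.78ms (2/7)
3. 439.56ms @ 4/7 + 219.78ms (2/7)
4. 659.341ms @ 6/7 + 219.78ms (2/7)
5. 879.121ms @ 8/7 + 219.78ms (2/7)
6. 1098.901ms @ 10/7 + 219.78ms (2/7)
7. 1318.681ms @ 12/7 + 219.78ms (2/7)
8. 1538.462ms @ 2 + 1153.846ms (3/2)
9. 2692.308ms @ 7/2 + 192.308ms (1/4)
10. 2884.615ms @ 15/4 + 192.308ms (1/4)
11. 3076.923ms @ 4 + 576.923ms (3/4)
12. 3653.846ms @ 19/4 + 576.923ms (3/4)
13. 4230.769ms @ 11/2 + 384.615ms (1/2)

note 8 onset = 2b = 1538.462ms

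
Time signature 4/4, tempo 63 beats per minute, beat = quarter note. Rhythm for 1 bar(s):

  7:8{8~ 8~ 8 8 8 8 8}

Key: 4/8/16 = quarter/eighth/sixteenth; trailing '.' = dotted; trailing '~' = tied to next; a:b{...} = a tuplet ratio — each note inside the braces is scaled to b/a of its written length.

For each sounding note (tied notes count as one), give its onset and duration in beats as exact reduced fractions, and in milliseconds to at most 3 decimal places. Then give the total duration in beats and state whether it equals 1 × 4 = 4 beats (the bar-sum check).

1) 0.0ms=0b +1632.653ms=12/7b
2) 1632.653ms=12/7b +544.218ms=4/7b
3) 2176.871ms=16/7b +544.218ms=4/7b
4) 2721.088ms=20/7b +544.218ms=4/7b
5) 3265.306ms=24/7b +544.218ms=4/7b
Σ=4b of 4 (63bpm 4/4) — PASS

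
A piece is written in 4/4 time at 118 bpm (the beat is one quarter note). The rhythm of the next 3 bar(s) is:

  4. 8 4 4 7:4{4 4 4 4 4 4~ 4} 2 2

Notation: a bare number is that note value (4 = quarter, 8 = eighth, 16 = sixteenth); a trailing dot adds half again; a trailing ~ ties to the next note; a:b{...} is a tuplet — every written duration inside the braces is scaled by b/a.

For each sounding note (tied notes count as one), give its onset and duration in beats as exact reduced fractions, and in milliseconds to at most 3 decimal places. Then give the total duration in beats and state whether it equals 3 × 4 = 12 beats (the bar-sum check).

1) 0.0ms=0b +762.712ms=3/2b
2) 762.712ms=3/2b +254.237ms=1/2b
3) 1016.949ms=2b +508.475ms=1b
4) 1525.424ms=3b +508.475ms=1b
5) 2033.898ms=4b +290.557ms=4/7b
6) 2324.455ms=32/7b +290.557ms=4/7b
7) 2615.012ms=36/7b +290.557ms=4/7b
8) 2905.569ms=40/7b +290.557ms=4/7b
9) 3196.126ms=44/7b +290.557ms=4/7b
10) 3486.683ms=48/7b +581.114ms=8/7b
11) 4067.797ms=8b +1016.949ms=2b
12) 5084.746ms=10b +1016.949ms=2b
Σ=12b of 12 (118bpm 4/4) — PASS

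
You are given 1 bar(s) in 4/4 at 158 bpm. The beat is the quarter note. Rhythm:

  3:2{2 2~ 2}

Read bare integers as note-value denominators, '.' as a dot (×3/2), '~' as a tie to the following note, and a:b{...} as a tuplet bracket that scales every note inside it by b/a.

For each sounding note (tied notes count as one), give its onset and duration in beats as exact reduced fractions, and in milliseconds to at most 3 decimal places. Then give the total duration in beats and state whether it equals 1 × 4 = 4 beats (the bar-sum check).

1) 0.0ms=0b +506.329ms=4/3b
2) 506.329ms=4/3b +1012.658ms=8/3b
Σ=4b of 4 (158bpm 4/4) — PASS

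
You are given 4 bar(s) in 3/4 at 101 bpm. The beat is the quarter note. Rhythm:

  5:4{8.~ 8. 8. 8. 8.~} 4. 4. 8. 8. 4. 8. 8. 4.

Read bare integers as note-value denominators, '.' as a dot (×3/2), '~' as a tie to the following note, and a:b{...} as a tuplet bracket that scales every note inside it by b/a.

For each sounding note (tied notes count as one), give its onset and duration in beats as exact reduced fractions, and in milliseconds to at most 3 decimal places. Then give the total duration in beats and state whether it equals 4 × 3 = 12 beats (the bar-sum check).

1) 0.0ms=0b +712.871ms=6/5b
2) 712.871ms=6/5b +356.436ms=3/5b
3) 1069.307ms=9/5b +356.436ms=3/5b
4) 1425.743ms=12/5b +1247.525ms=21/10b
5) 2673.267ms=9/2b +891.089ms=3/2b
6) 3564.356ms=6b +445.545ms=3/4b
7) 4009.901ms=27/4b +445.545ms=3/4b
8) 4455.446ms=15/2b +891.089ms=3/2b
9) 5346.535ms=9b +445.545ms=3/4b
10) 5792.079ms=39/4b +445.545ms=3/4b
11) 6237.624ms=21/2b +891.089ms=3/2b
Σ=12b of 12 (101bpm 3/4) — PASS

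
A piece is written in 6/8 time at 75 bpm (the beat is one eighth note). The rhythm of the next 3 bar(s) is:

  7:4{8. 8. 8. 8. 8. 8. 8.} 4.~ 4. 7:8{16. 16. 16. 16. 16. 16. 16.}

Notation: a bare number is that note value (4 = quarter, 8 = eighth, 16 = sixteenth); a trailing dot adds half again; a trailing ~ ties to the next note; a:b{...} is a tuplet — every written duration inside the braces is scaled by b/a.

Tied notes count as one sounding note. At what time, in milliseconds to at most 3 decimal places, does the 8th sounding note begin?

1. 0.0ms @ 0 + 685.714ms (6/7)
2. 685.714ms @ 6/7 + 685.714ms (6/7)
3. 1371.429ms @ 12/7 + 685.714ms (6/7)
4. 2057.143ms @ 18/7 + 685.714ms (6/7)
5. 2742.857ms @ 24/7 + 685.714ms (6/7)
6. 3428.571ms @ 30/7 + 685.714ms (6/7)
7. 4114.286ms @ 36/7 + 685.714ms (6/7)
8. 4800.0ms @ 6 + 4800.0ms (6)
9. 9600.0ms @ 12 + 685.714ms (6/7)
10. 10285.714ms @ 90/7 + 685.714ms (6/7)
11. 10971.429ms @ 96/7 + 685.714ms (6/7)
12. 11657.143ms @ 102/7 + 685.714ms (6/7)
13. 12342.857ms @ 108/7 + 685.714ms (6/7)
14. 13028.571ms @ 114/7 + 685.714ms (6/7)
15. 13714.286ms @ 120/7 + 685.714ms (6/7)

note 8 onset = 6b = 4800.0ms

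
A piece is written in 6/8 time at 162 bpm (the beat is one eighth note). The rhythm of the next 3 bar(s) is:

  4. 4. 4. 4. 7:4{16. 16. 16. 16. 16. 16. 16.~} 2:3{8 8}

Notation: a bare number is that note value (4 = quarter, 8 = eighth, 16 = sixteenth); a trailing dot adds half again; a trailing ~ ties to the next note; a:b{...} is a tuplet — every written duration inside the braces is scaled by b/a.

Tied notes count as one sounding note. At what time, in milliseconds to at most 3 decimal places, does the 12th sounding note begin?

note 12 onset = 33/2b = 6111.111ms

1. 0.0ms @ 0 + 1111.111ms (3)
2. 1111.111ms @ 3 + 1111.111ms (3)
3. 2222.222ms @ 6 + 1111.111ms (3)
4. 3333.333ms @ 9 + 1111.111ms (3)
5. 4444.444ms @ 12 + 158.73ms (3/7)
6. 4603.175ms @ 87/7 + 158.73ms (3/7)
7. 4761.905ms @ 90/7 + 158.73ms (3/7)
8. 4920.635ms @ 93/7 + 158.73ms (3/7)
9. 5079.365ms @ 96/7 + 158.73ms (3/7)
10. 5238.095ms @ 99/7 + 158.73ms (3/7)
11. 5396.825ms @ 102/7 + 714.286ms (27/14)
12. 6111.111ms @ 33/2 + 555.556ms (3/2)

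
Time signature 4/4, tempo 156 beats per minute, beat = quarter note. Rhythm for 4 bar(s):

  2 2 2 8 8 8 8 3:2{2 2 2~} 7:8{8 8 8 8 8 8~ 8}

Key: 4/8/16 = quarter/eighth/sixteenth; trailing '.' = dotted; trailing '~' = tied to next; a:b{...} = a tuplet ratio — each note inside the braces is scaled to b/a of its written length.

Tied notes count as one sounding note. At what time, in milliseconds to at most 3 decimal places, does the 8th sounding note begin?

note 8 onset = 8b = 3076.923ms

1. 0.0ms @ 0 + 769.231ms (2)
2. 769.231ms @ 2 + 769.231ms (2)
3. 1538.462ms @ 4 + 769.231ms (2)
4. 2307.692ms @ 6 + 192.308ms (1/2)
5. 2500.0ms @ 13/2 + 192.308ms (1/2)
6. 2692.308ms @ 7 + 192.308ms (1/2)
7. 2884.615ms @ 15/2 + 192.308ms (1/2)
8. 3076.923ms @ 8 + 512.821ms (4/3)
9. 3589.744ms @ 28/3 + 512.821ms (4/3)
10. 4102.564ms @ 32/3 + 732.601ms (40/21)
11. 4835.165ms @ 88/7 + 219.78ms (4/7)
12. 5054.945ms @ 92/7 + 219.78ms (4/7)
13. 5274.725ms @ 96/7 + 219.78ms (4/7)
14. 5494.505ms @ 100/7 + 219.78ms (4/7)
15. 5714.286ms @ 104/7 + 439.56ms (8/7)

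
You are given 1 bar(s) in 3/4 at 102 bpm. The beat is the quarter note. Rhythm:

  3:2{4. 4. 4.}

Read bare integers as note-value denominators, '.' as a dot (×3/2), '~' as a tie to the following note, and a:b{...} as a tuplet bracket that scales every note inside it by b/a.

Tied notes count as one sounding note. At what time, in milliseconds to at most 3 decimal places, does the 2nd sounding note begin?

1. 0.0ms @ 0 + 588.235ms (1)
2. 588.235ms @ 1 + 588.235ms (1)
3. 1176.471ms @ 2 + 588.235ms (1)

note 2 onset = 1b = 588.235ms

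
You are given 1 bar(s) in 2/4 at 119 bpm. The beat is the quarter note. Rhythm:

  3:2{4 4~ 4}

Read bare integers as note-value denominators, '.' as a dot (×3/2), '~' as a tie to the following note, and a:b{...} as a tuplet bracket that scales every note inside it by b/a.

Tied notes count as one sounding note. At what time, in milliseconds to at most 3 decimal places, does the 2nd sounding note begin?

note 2 onset = 2/3b = 336.134ms

1. 0.0ms @ 0 + 336.134ms (2/3)
2. 336.134ms @ 2/3 + 672.269ms (4/3)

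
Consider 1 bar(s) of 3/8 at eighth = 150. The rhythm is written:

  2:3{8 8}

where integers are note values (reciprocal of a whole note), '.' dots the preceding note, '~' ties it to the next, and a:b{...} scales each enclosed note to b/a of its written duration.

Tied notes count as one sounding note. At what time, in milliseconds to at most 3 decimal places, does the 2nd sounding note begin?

1. 0.0ms @ 0 + 600.0ms (3/2)
2. 600.0ms @ 3/2 + 600.0ms (3/2)

note 2 onset = 3/2b = 600.0ms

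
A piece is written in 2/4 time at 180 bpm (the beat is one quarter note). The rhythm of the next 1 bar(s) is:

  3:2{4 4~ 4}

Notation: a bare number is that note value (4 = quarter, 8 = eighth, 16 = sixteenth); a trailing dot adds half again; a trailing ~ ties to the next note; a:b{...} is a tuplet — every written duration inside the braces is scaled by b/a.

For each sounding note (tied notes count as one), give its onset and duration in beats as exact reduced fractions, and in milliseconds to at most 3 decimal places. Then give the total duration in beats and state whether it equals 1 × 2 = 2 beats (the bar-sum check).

1) 0.0ms=0b +222.222ms=2/3b
2) 222.222ms=2/3b +444.444ms=4/3b
Σ=2b of 2 (180bpm 2/4) — PASS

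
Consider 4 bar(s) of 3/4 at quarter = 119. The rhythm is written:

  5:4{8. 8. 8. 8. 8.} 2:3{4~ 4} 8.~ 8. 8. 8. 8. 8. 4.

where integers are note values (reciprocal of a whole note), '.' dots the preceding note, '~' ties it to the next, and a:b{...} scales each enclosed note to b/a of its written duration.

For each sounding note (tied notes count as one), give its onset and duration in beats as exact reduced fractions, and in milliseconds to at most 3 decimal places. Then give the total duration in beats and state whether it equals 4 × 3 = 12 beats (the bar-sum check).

1) 0.0ms=0b +302.521ms=3/5b
2) 302.521ms=3/5b +302.521ms=3/5b
3) 605.042ms=6/5b +302.521ms=3/5b
4) 907.563ms=9/5b +302.521ms=3/5b
5) 1210.084ms=12/5b +302.521ms=3/5b
6) 1512.605ms=3b +1512.605ms=3b
7) 3025.21ms=6b +756.303ms=3/2b
8) 3781.513ms=15/2b +378.151ms=3/4b
9) 4159.664ms=33/4b +378.151ms=3/4b
10) 4537.815ms=9b +378.151ms=3/4b
11) 4915.966ms=39/4b +378.151ms=3/4b
12) 5294.118ms=21/2b +756.303ms=3/2b
Σ=12b of 12 (119bpm 3/4) — PASS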